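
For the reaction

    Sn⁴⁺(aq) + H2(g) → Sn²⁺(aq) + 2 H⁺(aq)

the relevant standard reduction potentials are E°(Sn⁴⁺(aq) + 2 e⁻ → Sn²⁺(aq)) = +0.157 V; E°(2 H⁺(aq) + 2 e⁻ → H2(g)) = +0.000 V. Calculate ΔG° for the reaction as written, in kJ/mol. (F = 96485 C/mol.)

−30.3 kJ/mol

In the reaction as written Sn⁴⁺(aq) is reduced, so the Sn⁴⁺/Sn²⁺ couple is the cathode and 2H⁺/H₂ is the anode.
E°cell = +0.157 − (+0.000) = +0.157 V; balancing electrons gives n = 2.
ΔG° = −nFE°cell = −(2)(96485)(+0.157) J/mol = −30.3 kJ/mol.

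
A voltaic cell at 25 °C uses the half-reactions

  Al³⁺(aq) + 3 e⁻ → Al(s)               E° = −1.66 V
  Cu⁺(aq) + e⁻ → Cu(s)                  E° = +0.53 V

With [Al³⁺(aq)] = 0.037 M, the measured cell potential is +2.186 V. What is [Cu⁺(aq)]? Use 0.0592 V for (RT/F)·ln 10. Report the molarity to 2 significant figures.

With Cu⁺/Cu at the cathode and Al³⁺/Al at the anode, E°cell = +0.53 − (−1.66) = +2.19 V (n = 3).
Rearranging E = E° − (0.0592/n)·log Q gives log Q = 3(+2.19 − (+2.186))/0.0592 = 0.203.
The balanced reaction is 3 Cu⁺(aq) + Al(s) → 3 Cu(s) + Al³⁺(aq), so Q = [Al³⁺(aq)] / [Cu⁺(aq)]^3.
Solving for the unknown gives log [Cu⁺(aq)] = −0.545, so [Cu⁺(aq)] ≈ 0.29 M.

0.29 M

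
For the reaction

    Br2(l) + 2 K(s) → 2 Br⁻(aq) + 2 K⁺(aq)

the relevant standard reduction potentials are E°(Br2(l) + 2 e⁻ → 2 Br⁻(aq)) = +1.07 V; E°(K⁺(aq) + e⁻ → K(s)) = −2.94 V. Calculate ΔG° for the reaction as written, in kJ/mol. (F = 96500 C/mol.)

In the reaction as written Br2(l) is reduced, so the Br₂/Br⁻ couple is the cathode and K⁺/K is the anode.
E°cell = +1.07 − (−2.94) = +4.01 V; balancing electrons gives n = 2.
ΔG° = −nFE°cell = −(2)(96500)(+4.01) J/mol = −774 kJ/mol.

−774 kJ/mol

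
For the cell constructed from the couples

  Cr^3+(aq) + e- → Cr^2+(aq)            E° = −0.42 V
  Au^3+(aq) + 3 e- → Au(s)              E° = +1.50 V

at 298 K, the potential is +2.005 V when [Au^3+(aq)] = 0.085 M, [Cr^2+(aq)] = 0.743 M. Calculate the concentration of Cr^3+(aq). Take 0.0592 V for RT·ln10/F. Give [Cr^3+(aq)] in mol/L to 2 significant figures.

With Au³⁺/Au at the cathode and Cr³⁺/Cr²⁺ at the anode, E°cell = +1.50 − (−0.42) = +1.92 V (n = 3).
From the Nernst equation, log Q = n(E° − E)/0.0592 = 3·(+1.92 − (+2.005))/0.0592 = −4.307.
For Au^3+(aq) + 3 Cr^2+(aq) → Au(s) + 3 Cr^3+(aq), the reaction quotient is Q = [Cr^3+(aq)]^3 / ([Au^3+(aq)]·[Cr^2+(aq)]^3).
Solving for the unknown gives log [Cr^3+(aq)] = −1.922, so [Cr^3+(aq)] ≈ 0.012 M.

0.012 M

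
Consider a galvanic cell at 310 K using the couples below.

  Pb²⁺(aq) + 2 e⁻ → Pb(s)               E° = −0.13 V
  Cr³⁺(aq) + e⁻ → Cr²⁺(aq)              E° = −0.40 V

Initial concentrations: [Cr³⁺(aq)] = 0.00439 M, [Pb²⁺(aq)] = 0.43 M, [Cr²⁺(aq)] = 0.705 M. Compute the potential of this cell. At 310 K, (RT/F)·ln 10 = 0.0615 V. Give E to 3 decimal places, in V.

+0.394 V

The Pb²⁺/Pb couple has the more positive E°, so it is the cathode; Cr³⁺/Cr²⁺ is the anode.
E°cell = −0.13 − (−0.40) = +0.27 V, with n = 2 electrons transferred.
For the overall reaction Pb²⁺(aq) + 2 Cr²⁺(aq) → Pb(s) + 2 Cr³⁺(aq), Q = [Cr³⁺(aq)]^2 / ([Pb²⁺(aq)]·[Cr²⁺(aq)]^2) = 9.02×10^−5, giving log Q = −4.045.
E = E° − (0.0615/n)·log Q = +0.27 − (0.0615/2)(−4.045) = +0.394 V.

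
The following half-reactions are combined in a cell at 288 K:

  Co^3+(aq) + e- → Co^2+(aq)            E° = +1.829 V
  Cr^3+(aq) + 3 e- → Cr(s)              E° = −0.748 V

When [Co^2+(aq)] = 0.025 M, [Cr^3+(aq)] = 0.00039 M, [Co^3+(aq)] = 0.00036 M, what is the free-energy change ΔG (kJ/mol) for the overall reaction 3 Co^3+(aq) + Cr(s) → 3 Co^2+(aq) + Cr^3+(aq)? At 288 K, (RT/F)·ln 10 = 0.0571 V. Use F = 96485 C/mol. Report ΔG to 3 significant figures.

−734 kJ/mol

E°cell = +1.829 − (−0.748) = +2.577 V; the balanced reaction transfers n = 3 electrons.
The reaction quotient is ([Co^2+(aq)]^3·[Cr^3+(aq)]) / [Co^3+(aq)]^3 = 131; by Nernst, E = +2.577 − (0.0571/3)(2.116) = +2.5367 V.
Then ΔG = −nFE = −3 × 96485 × +2.5367 J/mol = −734 kJ/mol.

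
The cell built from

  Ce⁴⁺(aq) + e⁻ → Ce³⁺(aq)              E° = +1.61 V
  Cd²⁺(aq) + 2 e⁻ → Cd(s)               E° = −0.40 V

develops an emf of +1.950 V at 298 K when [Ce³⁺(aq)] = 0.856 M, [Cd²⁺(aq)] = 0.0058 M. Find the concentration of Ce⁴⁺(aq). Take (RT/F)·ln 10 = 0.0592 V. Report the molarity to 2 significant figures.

With Ce⁴⁺/Ce³⁺ at the cathode and Cd²⁺/Cd at the anode, E°cell = +1.61 − (−0.40) = +2.01 V (n = 2).
Since E = E° − (0.0592/n)·log Q, log Q = n(E° − E)/0.0592 = 2.027.
Balancing electrons gives 2 Ce⁴⁺(aq) + Cd(s) → 2 Ce³⁺(aq) + Cd²⁺(aq); thus Q = ([Ce³⁺(aq)]^2·[Cd²⁺(aq)]) / [Ce⁴⁺(aq)]^2.
Solving for the unknown gives log [Ce⁴⁺(aq)] = −2.199, so [Ce⁴⁺(aq)] ≈ 0.0063 M.

0.0063 M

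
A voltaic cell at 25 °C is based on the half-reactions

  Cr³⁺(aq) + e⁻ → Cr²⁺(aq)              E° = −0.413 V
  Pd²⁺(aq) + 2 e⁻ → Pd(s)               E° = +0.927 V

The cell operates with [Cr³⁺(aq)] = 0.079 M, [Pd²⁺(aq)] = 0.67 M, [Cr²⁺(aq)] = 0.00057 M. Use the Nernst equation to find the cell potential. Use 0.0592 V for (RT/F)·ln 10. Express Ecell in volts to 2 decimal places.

Since E°(Pd²⁺/Pd) > E°(Cr³⁺/Cr²⁺), Pd²⁺/Pd serves as the cathode.
E°cell = E°cat − E°an = +0.927 − (−0.413) = +1.340 V; n = 2.
Balancing gives Pd²⁺(aq) + 2 Cr²⁺(aq) → Pd(s) + 2 Cr³⁺(aq); hence Q = [Cr³⁺(aq)]^2 / ([Pd²⁺(aq)]·[Cr²⁺(aq)]^2) = 2.87×10^4 (log Q = 4.457).
Applying E = E° − (RT ln10/nF)·log Q gives +1.340 − (0.0592/2)(4.457) = +1.21 V.

+1.21 V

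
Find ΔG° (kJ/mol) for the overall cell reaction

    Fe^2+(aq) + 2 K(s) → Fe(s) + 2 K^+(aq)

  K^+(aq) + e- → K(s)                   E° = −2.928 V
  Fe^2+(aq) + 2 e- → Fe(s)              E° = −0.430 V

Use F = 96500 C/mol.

−482 kJ/mol

In the reaction as written Fe^2+(aq) is reduced, so the Fe²⁺/Fe couple is the cathode and K⁺/K is the anode.
E°cell = −0.430 − (−2.928) = +2.498 V; balancing electrons gives n = 2.
ΔG° = −nFE°cell = −(2)(96500)(+2.498) J/mol = −482 kJ/mol.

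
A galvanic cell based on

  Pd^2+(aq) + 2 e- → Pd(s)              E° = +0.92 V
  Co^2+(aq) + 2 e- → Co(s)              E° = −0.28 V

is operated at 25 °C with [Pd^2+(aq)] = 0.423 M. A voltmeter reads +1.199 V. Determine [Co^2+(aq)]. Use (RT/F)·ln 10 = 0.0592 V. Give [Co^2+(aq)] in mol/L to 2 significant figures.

With Pd²⁺/Pd at the cathode and Co²⁺/Co at the anode, E°cell = +0.92 − (−0.28) = +1.20 V (n = 2).
From the Nernst equation, log Q = n(E° − E)/0.0592 = 2·(+1.20 − (+1.199))/0.0592 = 0.034.
The balanced reaction is Pd^2+(aq) + Co(s) → Pd(s) + Co^2+(aq), so Q = [Co^2+(aq)] / [Pd^2+(aq)].
Solving for the unknown gives log [Co^2+(aq)] = −0.340, so [Co^2+(aq)] ≈ 0.46 M.

0.46 M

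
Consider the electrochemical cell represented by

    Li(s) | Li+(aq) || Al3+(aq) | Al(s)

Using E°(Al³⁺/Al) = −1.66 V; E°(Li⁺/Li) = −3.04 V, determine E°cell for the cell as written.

+1.38 V

By convention the left-hand electrode in cell notation is the anode (oxidation) and the right-hand electrode is the cathode (reduction).
E°cell = E°(right) − E°(left) = −1.66 − (−3.04) = +1.38 V.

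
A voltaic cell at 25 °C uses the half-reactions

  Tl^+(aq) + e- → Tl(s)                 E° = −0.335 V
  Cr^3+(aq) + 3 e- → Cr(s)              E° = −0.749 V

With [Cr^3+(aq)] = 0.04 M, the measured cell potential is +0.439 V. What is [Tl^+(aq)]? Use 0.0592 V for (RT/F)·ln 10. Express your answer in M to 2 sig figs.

0.90 M

Tl⁺/Tl is the cathode (higher E°); E°cell = −0.335 − (−0.749) = +0.414 V with n = 3.
From the Nernst equation, log Q = n(E° − E)/0.0592 = 3·(+0.414 − (+0.439))/0.0592 = −1.267.
Balancing electrons gives 3 Tl^+(aq) + Cr(s) → 3 Tl(s) + Cr^3+(aq); thus Q = [Cr^3+(aq)] / [Tl^+(aq)]^3.
Solving for the unknown gives log [Tl^+(aq)] = −0.044, so [Tl^+(aq)] ≈ 0.90 M.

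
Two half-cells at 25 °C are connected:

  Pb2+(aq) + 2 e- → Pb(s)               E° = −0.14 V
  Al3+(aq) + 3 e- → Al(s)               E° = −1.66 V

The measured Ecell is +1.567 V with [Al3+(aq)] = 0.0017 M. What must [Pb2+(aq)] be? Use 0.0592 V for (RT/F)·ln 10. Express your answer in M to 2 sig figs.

Pb²⁺/Pb is the cathode (higher E°); E°cell = −0.14 − (−1.66) = +1.52 V with n = 6.
From the Nernst equation, log Q = n(E° − E)/0.0592 = 6·(+1.52 − (+1.567))/0.0592 = −4.764.
The balanced reaction is 3 Pb2+(aq) + 2 Al(s) → 3 Pb(s) + 2 Al3+(aq), so Q = [Al3+(aq)]^2 / [Pb2+(aq)]^3.
Substituting the known concentrations and solving, log [Pb2+(aq)] = −0.258 and [Pb2+(aq)] = 0.55 M.

0.55 M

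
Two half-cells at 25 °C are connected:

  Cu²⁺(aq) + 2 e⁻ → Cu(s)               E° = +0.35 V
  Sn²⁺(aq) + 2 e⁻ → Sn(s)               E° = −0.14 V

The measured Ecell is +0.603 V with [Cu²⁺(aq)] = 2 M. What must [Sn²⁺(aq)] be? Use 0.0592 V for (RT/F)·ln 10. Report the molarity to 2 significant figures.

With Cu²⁺/Cu at the cathode and Sn²⁺/Sn at the anode, E°cell = +0.35 − (−0.14) = +0.49 V (n = 2).
Rearranging E = E° − (0.0592/n)·log Q gives log Q = 2(+0.49 − (+0.603))/0.0592 = −3.818.
For Cu²⁺(aq) + Sn(s) → Cu(s) + Sn²⁺(aq), the reaction quotient is Q = [Sn²⁺(aq)] / [Cu²⁺(aq)].
Isolating [Sn²⁺(aq)] in Q = 10^{−3.818} yields log [Sn²⁺(aq)] = −3.517, i.e. 0.00030 M.

0.00030 M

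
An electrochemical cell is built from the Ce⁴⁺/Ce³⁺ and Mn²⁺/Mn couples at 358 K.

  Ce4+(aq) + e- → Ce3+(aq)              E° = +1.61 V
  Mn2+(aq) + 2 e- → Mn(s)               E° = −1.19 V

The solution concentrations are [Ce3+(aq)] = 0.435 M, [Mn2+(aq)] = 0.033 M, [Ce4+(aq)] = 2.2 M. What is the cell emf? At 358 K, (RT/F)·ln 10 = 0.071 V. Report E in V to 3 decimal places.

Ce⁴⁺/Ce³⁺ is reduced (cathode, E° = +1.61 V) and Mn²⁺/Mn is oxidized (anode).
E°cell = E°cat − E°an = +1.61 − (−1.19) = +2.80 V; n = 2.
For the overall reaction 2 Ce4+(aq) + Mn(s) → 2 Ce3+(aq) + Mn2+(aq), Q = ([Ce3+(aq)]^2·[Mn2+(aq)]) / [Ce4+(aq)]^2 = 0.00129, giving log Q = −2.889.
Applying E = E° − (RT ln10/nF)·log Q gives +2.80 − (0.071/2)(−2.889) = +2.903 V.

+2.903 V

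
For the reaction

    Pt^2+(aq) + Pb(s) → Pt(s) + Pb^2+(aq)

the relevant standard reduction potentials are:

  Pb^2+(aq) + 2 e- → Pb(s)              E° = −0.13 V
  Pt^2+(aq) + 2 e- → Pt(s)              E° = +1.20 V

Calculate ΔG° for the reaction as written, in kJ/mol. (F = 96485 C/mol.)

−257 kJ/mol

In the reaction as written Pt^2+(aq) is reduced, so the Pt²⁺/Pt couple is the cathode and Pb²⁺/Pb is the anode.
E°cell = +1.20 − (−0.13) = +1.33 V; balancing electrons gives n = 2.
ΔG° = −nFE°cell = −(2)(96485)(+1.33) J/mol = −257 kJ/mol.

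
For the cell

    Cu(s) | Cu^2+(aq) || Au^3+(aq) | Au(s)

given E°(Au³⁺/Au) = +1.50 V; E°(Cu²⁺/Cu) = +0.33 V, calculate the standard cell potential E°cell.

By convention the left-hand electrode in cell notation is the anode (oxidation) and the right-hand electrode is the cathode (reduction).
E°cell = E°(right) − E°(left) = +1.50 − (+0.33) = +1.17 V.

+1.17 V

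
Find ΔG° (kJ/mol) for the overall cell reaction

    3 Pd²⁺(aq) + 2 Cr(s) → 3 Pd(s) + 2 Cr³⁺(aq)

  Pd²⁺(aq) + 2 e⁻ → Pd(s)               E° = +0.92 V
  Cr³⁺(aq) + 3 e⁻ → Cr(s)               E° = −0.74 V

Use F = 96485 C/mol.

In the reaction as written Pd²⁺(aq) is reduced, so the Pd²⁺/Pd couple is the cathode and Cr³⁺/Cr is the anode.
E°cell = +0.92 − (−0.74) = +1.66 V; balancing electrons gives n = 6.
ΔG° = −nFE°cell = −(6)(96485)(+1.66) J/mol = −961 kJ/mol.

−961 kJ/mol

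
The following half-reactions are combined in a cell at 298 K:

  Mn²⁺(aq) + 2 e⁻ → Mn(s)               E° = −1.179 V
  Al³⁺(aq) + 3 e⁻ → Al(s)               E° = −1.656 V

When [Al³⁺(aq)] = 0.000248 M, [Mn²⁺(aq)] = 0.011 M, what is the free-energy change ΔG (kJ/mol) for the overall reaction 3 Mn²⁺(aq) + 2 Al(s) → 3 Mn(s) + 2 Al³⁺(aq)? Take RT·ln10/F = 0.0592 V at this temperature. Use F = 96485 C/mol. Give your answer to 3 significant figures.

With Mn²⁺/Mn reduced at the cathode, E°cell = −1.179 − (−1.656) = +0.477 V and n = 6.
Q = [Al³⁺(aq)]^2 / [Mn²⁺(aq)]^3 = 0.0462, so log Q = −1.335 and E = +0.477 − (0.0592/6)(−1.335) = +0.4902 V.
ΔG = −nFE = −(6)(96485)(+0.4902) J/mol = −284 kJ/mol.

−284 kJ/mol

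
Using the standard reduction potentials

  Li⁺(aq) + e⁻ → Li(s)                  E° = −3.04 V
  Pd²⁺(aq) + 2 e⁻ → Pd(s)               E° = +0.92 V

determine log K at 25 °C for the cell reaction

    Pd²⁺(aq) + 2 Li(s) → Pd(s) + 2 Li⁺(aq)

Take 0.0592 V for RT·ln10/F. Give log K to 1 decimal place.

The Pd²⁺/Pd couple is reduced (cathode); E°cell = +0.92 − (−3.04) = +3.96 V with n = 2.
At equilibrium E = 0, so log K = nE°cell / 0.0592 = (2)(+3.96) / 0.0592 = 133.8.

log K = 133.8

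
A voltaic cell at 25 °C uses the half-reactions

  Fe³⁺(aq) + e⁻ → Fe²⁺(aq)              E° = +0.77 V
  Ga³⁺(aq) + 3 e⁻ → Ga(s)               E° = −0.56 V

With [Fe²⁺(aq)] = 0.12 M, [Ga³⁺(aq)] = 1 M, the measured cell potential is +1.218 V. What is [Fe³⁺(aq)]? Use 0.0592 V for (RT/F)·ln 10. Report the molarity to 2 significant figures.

0.0015 M

With Fe³⁺/Fe²⁺ at the cathode and Ga³⁺/Ga at the anode, E°cell = +0.77 − (−0.56) = +1.33 V (n = 3).
Since E = E° − (0.0592/n)·log Q, log Q = n(E° − E)/0.0592 = 5.676.
Balancing electrons gives 3 Fe³⁺(aq) + Ga(s) → 3 Fe²⁺(aq) + Ga³⁺(aq); thus Q = ([Fe²⁺(aq)]^3·[Ga³⁺(aq)]) / [Fe³⁺(aq)]^3.
Isolating [Fe³⁺(aq)] in Q = 10^{5.676} yields log [Fe³⁺(aq)] = −2.813, i.e. 0.0015 M.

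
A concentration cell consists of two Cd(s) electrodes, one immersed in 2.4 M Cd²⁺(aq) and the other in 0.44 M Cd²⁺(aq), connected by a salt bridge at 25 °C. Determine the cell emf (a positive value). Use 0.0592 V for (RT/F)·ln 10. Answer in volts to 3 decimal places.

For a concentration cell E°cell = 0, since both electrodes use the same couple.
The compartment with the higher Cd²⁺(aq) concentration (2.4 M) acts as the cathode; ions are reduced there and produced at the dilute (0.44 M) anode.
With n = 2, Ecell = −(0.0592/2)·log([dilute]/[conc]) = −(0.0592/2)·log(0.44/2.4) = +0.022 V.

0.022 V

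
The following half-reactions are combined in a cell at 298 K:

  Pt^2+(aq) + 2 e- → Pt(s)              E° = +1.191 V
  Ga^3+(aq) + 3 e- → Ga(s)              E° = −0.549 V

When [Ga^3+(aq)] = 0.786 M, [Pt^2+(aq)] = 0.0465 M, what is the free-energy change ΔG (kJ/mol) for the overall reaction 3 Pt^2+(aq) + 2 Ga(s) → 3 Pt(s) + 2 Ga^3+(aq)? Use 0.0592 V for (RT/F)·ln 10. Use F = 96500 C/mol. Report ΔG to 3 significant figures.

E°cell = +1.191 − (−0.549) = +1.740 V; the balanced reaction transfers n = 6 electrons.
Here Q = [Ga^3+(aq)]^2 / [Pt^2+(aq)]^3 = 6.14×10^3 (log Q = 3.788), giving E = +1.740 − (0.0592/6)·(3.788) = +1.7026 V.
Then ΔG = −nFE = −6 × 96500 × +1.7026 J/mol = −986 kJ/mol.

−986 kJ/mol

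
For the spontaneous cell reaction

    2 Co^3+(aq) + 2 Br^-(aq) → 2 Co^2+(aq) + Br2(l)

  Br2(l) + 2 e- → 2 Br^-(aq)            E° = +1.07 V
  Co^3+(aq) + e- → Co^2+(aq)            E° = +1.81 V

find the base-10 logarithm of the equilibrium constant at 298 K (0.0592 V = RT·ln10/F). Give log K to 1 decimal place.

The Co³⁺/Co²⁺ couple is reduced (cathode); E°cell = +1.81 − (+1.07) = +0.74 V with n = 2.
At equilibrium E = 0, so log K = nE°cell / 0.0592 = (2)(+0.74) / 0.0592 = 25.0.

log K = 25.0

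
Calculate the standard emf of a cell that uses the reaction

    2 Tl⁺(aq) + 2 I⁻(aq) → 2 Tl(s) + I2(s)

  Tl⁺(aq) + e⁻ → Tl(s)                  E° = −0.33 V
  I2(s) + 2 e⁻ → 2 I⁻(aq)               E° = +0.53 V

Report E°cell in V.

In the reaction as written, Tl⁺(aq) is reduced (cathode) and I2(s) is produced by oxidation at the anode.
E°cell = E°(cathode) − E°(anode) = −0.33 − (+0.53) = −0.86 V.

−0.86 V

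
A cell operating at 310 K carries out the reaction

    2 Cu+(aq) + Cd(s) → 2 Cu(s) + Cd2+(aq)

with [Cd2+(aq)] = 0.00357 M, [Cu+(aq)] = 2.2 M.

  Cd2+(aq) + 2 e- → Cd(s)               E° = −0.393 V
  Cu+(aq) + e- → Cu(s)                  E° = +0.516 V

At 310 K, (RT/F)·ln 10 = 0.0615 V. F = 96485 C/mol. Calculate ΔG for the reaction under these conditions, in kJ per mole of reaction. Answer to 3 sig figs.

E°cell = +0.516 − (−0.393) = +0.909 V; the balanced reaction transfers n = 2 electrons.
The reaction quotient is [Cd2+(aq)] / [Cu+(aq)]^2 = 0.000738; by Nernst, E = +0.909 − (0.0615/2)(−3.132) = +1.0053 V.
Finally ΔG = −nFE = −(2)(96485 C/mol)(+1.0053 V) = −194 kJ/mol.

−194 kJ/mol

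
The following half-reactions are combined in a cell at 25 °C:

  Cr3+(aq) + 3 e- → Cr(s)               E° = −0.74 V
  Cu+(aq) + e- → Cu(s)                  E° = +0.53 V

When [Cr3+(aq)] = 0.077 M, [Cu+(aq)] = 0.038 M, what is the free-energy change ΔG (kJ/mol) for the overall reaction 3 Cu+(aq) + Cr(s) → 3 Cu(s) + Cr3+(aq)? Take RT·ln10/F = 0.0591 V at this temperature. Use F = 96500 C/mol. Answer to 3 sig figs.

E°cell = +0.53 − (−0.74) = +1.27 V; the balanced reaction transfers n = 3 electrons.
Q = [Cr3+(aq)] / [Cu+(aq)]^3 = 1.4×10^3, so log Q = 3.147 and E = +1.27 − (0.0591/3)(3.147) = +1.2080 V.
Then ΔG = −nFE = −3 × 96500 × +1.2080 J/mol = −350 kJ/mol.

−350 kJ/mol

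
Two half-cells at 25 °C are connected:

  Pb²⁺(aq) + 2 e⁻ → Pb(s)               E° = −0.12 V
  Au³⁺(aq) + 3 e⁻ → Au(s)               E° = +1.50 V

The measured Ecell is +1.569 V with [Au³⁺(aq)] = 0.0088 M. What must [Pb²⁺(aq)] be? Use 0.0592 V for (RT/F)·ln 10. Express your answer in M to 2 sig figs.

With Au³⁺/Au at the cathode and Pb²⁺/Pb at the anode, E°cell = +1.50 − (−0.12) = +1.62 V (n = 6).
Since E = E° − (0.0592/n)·log Q, log Q = n(E° − E)/0.0592 = 5.169.
For 2 Au³⁺(aq) + 3 Pb(s) → 2 Au(s) + 3 Pb²⁺(aq), the reaction quotient is Q = [Pb²⁺(aq)]^3 / [Au³⁺(aq)]^2.
Solving for the unknown gives log [Pb²⁺(aq)] = 0.353, so [Pb²⁺(aq)] ≈ 2.3 M.

2.3 M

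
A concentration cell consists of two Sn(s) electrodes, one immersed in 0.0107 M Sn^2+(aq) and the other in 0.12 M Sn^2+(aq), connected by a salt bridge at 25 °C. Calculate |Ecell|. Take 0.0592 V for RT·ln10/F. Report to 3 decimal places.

For a concentration cell E°cell = 0, since both electrodes use the same couple.
The compartment with the higher Sn^2+(aq) concentration (0.12 M) acts as the cathode; ions are reduced there and produced at the dilute (0.0107 M) anode.
With n = 2, Ecell = −(0.0592/2)·log([dilute]/[conc]) = −(0.0592/2)·log(0.0107/0.12) = +0.031 V.

0.031 V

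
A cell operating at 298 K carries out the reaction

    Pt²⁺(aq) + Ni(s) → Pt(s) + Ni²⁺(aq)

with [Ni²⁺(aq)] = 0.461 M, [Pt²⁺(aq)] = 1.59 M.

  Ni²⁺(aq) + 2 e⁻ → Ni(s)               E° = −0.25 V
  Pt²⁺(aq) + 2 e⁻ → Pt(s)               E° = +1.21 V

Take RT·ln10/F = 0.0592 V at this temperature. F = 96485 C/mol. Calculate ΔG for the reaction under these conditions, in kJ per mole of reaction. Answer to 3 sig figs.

The standard cell potential is +1.21 − (−0.25) = +1.46 V, with n = 2 electrons in the balanced equation.
The reaction quotient is [Ni²⁺(aq)] / [Pt²⁺(aq)] = 0.29; by Nernst, E = +1.46 − (0.0592/2)(−0.538) = +1.4759 V.
ΔG = −nFE = −(2)(96485)(+1.4759) J/mol = −285 kJ/mol.

−285 kJ/mol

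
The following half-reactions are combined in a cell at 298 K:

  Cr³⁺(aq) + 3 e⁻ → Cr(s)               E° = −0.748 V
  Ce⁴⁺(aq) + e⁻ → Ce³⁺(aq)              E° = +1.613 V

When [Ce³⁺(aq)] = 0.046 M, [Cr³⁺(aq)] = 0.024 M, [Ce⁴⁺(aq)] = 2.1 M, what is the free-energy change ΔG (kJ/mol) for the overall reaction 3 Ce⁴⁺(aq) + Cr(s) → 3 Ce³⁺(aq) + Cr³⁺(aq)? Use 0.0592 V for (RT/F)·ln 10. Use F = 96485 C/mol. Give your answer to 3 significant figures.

−721 kJ/mol

The standard cell potential is +1.613 − (−0.748) = +2.361 V, with n = 3 electrons in the balanced equation.
Here Q = ([Ce³⁺(aq)]^3·[Cr³⁺(aq)]) / [Ce⁴⁺(aq)]^3 = 2.52×10^−7 (log Q = −6.598), giving E = +2.361 − (0.0592/3)·(−6.598) = +2.4912 V.
Finally ΔG = −nFE = −(3)(96485 C/mol)(+2.4912 V) = −721 kJ/mol.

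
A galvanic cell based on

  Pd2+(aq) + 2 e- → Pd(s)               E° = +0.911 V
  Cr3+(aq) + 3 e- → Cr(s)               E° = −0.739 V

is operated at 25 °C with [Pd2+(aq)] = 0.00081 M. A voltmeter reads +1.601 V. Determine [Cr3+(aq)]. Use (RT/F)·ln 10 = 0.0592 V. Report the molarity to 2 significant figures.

Pd²⁺/Pd is the cathode (higher E°); E°cell = +0.911 − (−0.739) = +1.650 V with n = 6.
Since E = E° − (0.0592/n)·log Q, log Q = n(E° − E)/0.0592 = 4.966.
Balancing electrons gives 3 Pd2+(aq) + 2 Cr(s) → 3 Pd(s) + 2 Cr3+(aq); thus Q = [Cr3+(aq)]^2 / [Pd2+(aq)]^3.
Substituting the known concentrations and solving, log [Cr3+(aq)] = −2.154 and [Cr3+(aq)] = 0.0070 M.

0.0070 M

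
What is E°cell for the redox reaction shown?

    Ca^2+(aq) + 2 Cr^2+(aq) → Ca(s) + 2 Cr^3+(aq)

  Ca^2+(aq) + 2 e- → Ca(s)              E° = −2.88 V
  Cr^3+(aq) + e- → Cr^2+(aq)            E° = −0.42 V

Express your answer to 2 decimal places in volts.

−2.46 V

In the reaction as written, Ca^2+(aq) is reduced (cathode) and Cr^3+(aq) is produced by oxidation at the anode.
E°cell = E°(cathode) − E°(anode) = −2.88 − (−0.42) = −2.46 V.
The negative E°cell means the reaction is non-spontaneous in the direction written.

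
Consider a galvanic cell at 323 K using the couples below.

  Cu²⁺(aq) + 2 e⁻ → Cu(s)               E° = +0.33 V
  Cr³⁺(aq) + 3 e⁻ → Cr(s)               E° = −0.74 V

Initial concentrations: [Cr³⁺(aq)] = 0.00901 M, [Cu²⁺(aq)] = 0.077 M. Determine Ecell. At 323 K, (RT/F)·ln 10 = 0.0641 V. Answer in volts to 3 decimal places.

Cu²⁺/Cu is reduced (cathode, E° = +0.33 V) and Cr³⁺/Cr is oxidized (anode).
E°cell = +0.33 − (−0.74) = +1.07 V, with n = 6 electrons transferred.
For the overall reaction 3 Cu²⁺(aq) + 2 Cr(s) → 3 Cu(s) + 2 Cr³⁺(aq), Q = [Cr³⁺(aq)]^2 / [Cu²⁺(aq)]^3 = 0.178, giving log Q = −0.750.
E = E° − (0.0641/n)·log Q = +1.07 − (0.0641/6)(−0.750) = +1.078 V.

+1.078 V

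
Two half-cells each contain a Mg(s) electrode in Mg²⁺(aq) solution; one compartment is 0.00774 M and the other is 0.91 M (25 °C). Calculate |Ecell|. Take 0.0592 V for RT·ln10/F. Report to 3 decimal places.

For a concentration cell E°cell = 0, since both electrodes use the same couple.
The compartment with the higher Mg²⁺(aq) concentration (0.91 M) acts as the cathode; ions are reduced there and produced at the dilute (0.00774 M) anode.
With n = 2, Ecell = −(0.0592/2)·log([dilute]/[conc]) = −(0.0592/2)·log(0.00774/0.91) = +0.061 V.

0.061 V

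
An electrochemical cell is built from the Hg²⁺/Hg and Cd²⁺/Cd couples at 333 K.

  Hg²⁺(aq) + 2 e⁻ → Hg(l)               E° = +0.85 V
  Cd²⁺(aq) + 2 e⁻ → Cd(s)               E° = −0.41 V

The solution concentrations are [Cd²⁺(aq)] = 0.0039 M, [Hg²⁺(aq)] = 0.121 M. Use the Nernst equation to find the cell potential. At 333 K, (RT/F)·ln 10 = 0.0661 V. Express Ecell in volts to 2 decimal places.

+1.31 V

Since E°(Hg²⁺/Hg) > E°(Cd²⁺/Cd), Hg²⁺/Hg serves as the cathode.
E°cell = E°cat − E°an = +0.85 − (−0.41) = +1.26 V; n = 2.
For the overall reaction Hg²⁺(aq) + Cd(s) → Hg(l) + Cd²⁺(aq), Q = [Cd²⁺(aq)] / [Hg²⁺(aq)] = 0.0322, giving log Q = −1.492.
Applying E = E° − (RT ln10/nF)·log Q gives +1.26 − (0.0661/2)(−1.492) = +1.31 V.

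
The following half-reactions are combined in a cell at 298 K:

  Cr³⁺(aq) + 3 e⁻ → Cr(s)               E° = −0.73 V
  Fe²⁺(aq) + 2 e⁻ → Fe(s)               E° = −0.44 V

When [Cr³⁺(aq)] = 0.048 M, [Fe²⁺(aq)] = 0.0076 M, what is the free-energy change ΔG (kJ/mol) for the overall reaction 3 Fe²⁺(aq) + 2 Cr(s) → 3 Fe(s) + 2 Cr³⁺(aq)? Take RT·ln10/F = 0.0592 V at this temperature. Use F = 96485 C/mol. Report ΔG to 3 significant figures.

E°cell = −0.44 − (−0.73) = +0.29 V; the balanced reaction transfers n = 6 electrons.
Q = [Cr³⁺(aq)]^2 / [Fe²⁺(aq)]^3 = 5.25×10^3, so log Q = 3.720 and E = +0.29 − (0.0592/6)(3.720) = +0.2533 V.
ΔG = −nFE = −(6)(96485)(+0.2533) J/mol = −147 kJ/mol.

−147 kJ/mol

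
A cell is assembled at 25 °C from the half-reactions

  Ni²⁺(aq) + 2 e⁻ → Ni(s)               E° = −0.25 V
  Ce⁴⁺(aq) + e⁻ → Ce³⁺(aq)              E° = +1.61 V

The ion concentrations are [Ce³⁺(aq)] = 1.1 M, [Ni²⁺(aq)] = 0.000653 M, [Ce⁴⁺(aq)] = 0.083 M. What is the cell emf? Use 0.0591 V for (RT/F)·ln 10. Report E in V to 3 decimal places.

+1.888 V

The Ce⁴⁺/Ce³⁺ couple has the more positive E°, so it is the cathode; Ni²⁺/Ni is the anode.
The standard potential is +1.61 − (−0.25) = +1.86 V and the balanced reaction transfers n = 2 electrons.
The balanced reaction is 2 Ce⁴⁺(aq) + Ni(s) → 2 Ce³⁺(aq) + Ni²⁺(aq), so Q = ([Ce³⁺(aq)]^2·[Ni²⁺(aq)]) / [Ce⁴⁺(aq)]^2 = 0.115 and log Q = −0.940.
E = E° − (0.0591/n)·log Q = +1.86 − (0.0591/2)(−0.940) = +1.888 V.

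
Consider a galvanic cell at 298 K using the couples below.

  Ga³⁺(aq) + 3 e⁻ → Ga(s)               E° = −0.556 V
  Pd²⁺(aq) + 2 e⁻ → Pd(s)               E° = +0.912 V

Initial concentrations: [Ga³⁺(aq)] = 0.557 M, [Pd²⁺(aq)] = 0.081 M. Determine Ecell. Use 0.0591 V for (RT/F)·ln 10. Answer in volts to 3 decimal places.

The Pd²⁺/Pd couple has the more positive E°, so it is the cathode; Ga³⁺/Ga is the anode.
E°cell = +0.912 − (−0.556) = +1.468 V, with n = 6 electrons transferred.
Balancing gives 3 Pd²⁺(aq) + 2 Ga(s) → 3 Pd(s) + 2 Ga³⁺(aq); hence Q = [Ga³⁺(aq)]^2 / [Pd²⁺(aq)]^3 = 584 (log Q = 2.766).
By the Nernst equation, E = +1.468 − (0.0591/6)·(2.766) = +1.441 V.

+1.441 V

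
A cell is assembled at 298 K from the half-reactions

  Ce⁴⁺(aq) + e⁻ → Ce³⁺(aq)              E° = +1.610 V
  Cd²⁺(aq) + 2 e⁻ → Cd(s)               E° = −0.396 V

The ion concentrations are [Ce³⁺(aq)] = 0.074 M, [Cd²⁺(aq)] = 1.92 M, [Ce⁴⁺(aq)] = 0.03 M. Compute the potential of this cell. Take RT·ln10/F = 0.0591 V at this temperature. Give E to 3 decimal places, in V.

The Ce⁴⁺/Ce³⁺ couple has the more positive E°, so it is the cathode; Cd²⁺/Cd is the anode.
The standard potential is +1.610 − (−0.396) = +2.006 V and the balanced reaction transfers n = 2 electrons.
Balancing gives 2 Ce⁴⁺(aq) + Cd(s) → 2 Ce³⁺(aq) + Cd²⁺(aq); hence Q = ([Ce³⁺(aq)]^2·[Cd²⁺(aq)]) / [Ce⁴⁺(aq)]^2 = 11.7 (log Q = 1.068).
By the Nernst equation, E = +2.006 − (0.0591/2)·(1.068) = +1.974 V.

+1.974 V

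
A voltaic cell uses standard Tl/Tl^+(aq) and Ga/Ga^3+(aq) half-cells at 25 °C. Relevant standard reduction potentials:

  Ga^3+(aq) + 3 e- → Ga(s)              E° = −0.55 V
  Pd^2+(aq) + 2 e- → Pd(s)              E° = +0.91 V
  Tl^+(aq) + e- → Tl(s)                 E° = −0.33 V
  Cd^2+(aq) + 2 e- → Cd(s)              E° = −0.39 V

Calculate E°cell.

+0.22 V

The Tl⁺/Tl couple has the higher E°, so Tl ion is reduced (cathode) and Ga is oxidized (anode).
E°cell = E°(cathode) − E°(anode) = −0.33 − (−0.55) = +0.22 V.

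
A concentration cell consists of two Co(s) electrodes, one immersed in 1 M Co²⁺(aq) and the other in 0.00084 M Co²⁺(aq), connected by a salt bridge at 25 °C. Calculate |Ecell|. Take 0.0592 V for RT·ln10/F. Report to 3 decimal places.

0.091 V

For a concentration cell E°cell = 0, since both electrodes use the same couple.
The compartment with the higher Co²⁺(aq) concentration (1 M) acts as the cathode; ions are reduced there and produced at the dilute (0.00084 M) anode.
With n = 2, Ecell = −(0.0592/2)·log([dilute]/[conc]) = −(0.0592/2)·log(0.00084/1) = +0.091 V.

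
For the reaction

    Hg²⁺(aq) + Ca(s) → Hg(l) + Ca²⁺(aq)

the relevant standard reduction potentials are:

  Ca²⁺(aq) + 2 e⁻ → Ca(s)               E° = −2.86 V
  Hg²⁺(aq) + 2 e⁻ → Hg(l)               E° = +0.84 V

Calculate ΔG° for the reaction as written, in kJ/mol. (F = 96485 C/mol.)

In the reaction as written Hg²⁺(aq) is reduced, so the Hg²⁺/Hg couple is the cathode and Ca²⁺/Ca is the anode.
E°cell = +0.84 − (−2.86) = +3.70 V; balancing electrons gives n = 2.
ΔG° = −nFE°cell = −(2)(96485)(+3.70) J/mol = −714 kJ/mol.

−714 kJ/mol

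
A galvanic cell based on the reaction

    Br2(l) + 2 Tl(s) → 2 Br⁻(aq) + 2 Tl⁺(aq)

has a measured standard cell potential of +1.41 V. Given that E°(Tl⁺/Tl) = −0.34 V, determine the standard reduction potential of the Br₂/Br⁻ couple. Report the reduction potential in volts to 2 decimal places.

In the reaction as written the Br₂/Br⁻ couple is reduced (cathode) and Tl⁺/Tl is oxidized (anode), so E°cell = E°(Br₂/Br⁻) − E°(Tl⁺/Tl).
E°(Br₂/Br⁻) = E°cell + E°(anode) = +1.41 + (−0.34) = +1.07 V.

+1.07 V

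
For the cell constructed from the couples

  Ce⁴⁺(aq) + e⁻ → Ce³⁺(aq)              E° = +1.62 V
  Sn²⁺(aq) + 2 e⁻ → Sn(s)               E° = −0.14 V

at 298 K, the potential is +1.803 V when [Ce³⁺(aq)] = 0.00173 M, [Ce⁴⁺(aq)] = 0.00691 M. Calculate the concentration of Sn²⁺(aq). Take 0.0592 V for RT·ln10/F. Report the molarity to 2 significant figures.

0.56 M

Ce⁴⁺/Ce³⁺ is the cathode (higher E°); E°cell = +1.62 − (−0.14) = +1.76 V with n = 2.
From the Nernst equation, log Q = n(E° − E)/0.0592 = 2·(+1.76 − (+1.803))/0.0592 = −1.453.
The balanced reaction is 2 Ce⁴⁺(aq) + Sn(s) → 2 Ce³⁺(aq) + Sn²⁺(aq), so Q = ([Ce³⁺(aq)]^2·[Sn²⁺(aq)]) / [Ce⁴⁺(aq)]^2.
Substituting the known concentrations and solving, log [Sn²⁺(aq)] = −0.250 and [Sn²⁺(aq)] = 0.56 M.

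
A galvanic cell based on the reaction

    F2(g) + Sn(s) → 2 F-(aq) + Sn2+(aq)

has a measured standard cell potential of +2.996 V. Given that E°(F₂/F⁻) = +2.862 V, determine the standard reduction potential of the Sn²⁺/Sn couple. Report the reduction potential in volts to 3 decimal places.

−0.134 V

In the reaction as written the F₂/F⁻ couple is reduced (cathode) and Sn²⁺/Sn is oxidized (anode), so E°cell = E°(F₂/F⁻) − E°(Sn²⁺/Sn).
E°(Sn²⁺/Sn) = E°(cathode) − E°cell = +2.862 − (+2.996) = −0.134 V.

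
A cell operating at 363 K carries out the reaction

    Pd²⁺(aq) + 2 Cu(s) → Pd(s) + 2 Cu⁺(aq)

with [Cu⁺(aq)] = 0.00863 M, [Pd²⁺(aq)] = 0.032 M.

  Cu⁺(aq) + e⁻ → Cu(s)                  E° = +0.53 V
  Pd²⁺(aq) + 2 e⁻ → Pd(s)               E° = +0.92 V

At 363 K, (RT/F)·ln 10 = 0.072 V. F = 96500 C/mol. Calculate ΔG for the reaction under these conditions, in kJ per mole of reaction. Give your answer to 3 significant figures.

−93.6 kJ/mol

The standard cell potential is +0.92 − (+0.53) = +0.39 V, with n = 2 electrons in the balanced equation.
Here Q = [Cu⁺(aq)]^2 / [Pd²⁺(aq)] = 0.00233 (log Q = −2.633), giving E = +0.39 − (0.072/2)·(−2.633) = +0.4848 V.
Then ΔG = −nFE = −2 × 96500 × +0.4848 J/mol = −93.6 kJ/mol.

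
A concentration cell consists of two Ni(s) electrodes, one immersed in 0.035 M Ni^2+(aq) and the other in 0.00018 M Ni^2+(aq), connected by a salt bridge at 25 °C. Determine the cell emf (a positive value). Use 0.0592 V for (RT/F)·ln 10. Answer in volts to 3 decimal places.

For a concentration cell E°cell = 0, since both electrodes use the same couple.
The compartment with the higher Ni^2+(aq) concentration (0.035 M) acts as the cathode; ions are reduced there and produced at the dilute (0.00018 M) anode.
With n = 2, Ecell = −(0.0592/2)·log([dilute]/[conc]) = −(0.0592/2)·log(0.00018/0.035) = +0.068 V.

0.068 V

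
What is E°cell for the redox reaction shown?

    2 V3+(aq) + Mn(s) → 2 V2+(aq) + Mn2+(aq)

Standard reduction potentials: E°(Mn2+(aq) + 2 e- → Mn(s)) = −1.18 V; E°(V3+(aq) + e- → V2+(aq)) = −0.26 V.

V3+(aq) gains electrons, so the V³⁺/V²⁺ couple is the cathode; the Mn²⁺/Mn couple is the anode.
E°cell = E°(cathode) − E°(anode) = −0.26 − (−1.18) = +0.92 V.
The positive value indicates the reaction is spontaneous as written.

+0.92 V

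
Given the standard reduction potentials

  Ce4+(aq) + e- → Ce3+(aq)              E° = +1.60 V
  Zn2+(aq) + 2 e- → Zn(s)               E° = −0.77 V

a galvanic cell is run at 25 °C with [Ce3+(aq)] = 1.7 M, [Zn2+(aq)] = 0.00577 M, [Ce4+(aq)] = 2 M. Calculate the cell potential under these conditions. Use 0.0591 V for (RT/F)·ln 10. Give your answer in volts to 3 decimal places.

Ce⁴⁺/Ce³⁺ is reduced (cathode, E° = +1.60 V) and Zn²⁺/Zn is oxidized (anode).
E°cell = E°cat − E°an = +1.60 − (−0.77) = +2.37 V; n = 2.
Balancing gives 2 Ce4+(aq) + Zn(s) → 2 Ce3+(aq) + Zn2+(aq); hence Q = ([Ce3+(aq)]^2·[Zn2+(aq)]) / [Ce4+(aq)]^2 = 0.00417 (log Q = −2.380).
E = E° − (0.0591/n)·log Q = +2.37 − (0.0591/2)(−2.380) = +2.440 V.

+2.440 V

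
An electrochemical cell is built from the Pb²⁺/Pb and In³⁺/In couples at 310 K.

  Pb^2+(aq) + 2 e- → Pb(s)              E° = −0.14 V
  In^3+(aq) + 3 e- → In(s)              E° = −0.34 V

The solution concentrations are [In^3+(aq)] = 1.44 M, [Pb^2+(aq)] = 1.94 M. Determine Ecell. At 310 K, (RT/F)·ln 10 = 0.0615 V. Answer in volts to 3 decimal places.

Since E°(Pb²⁺/Pb) > E°(In³⁺/In), Pb²⁺/Pb serves as the cathode.
E°cell = E°cat − E°an = −0.14 − (−0.34) = +0.20 V; n = 6.
For the overall reaction 3 Pb^2+(aq) + 2 In(s) → 3 Pb(s) + 2 In^3+(aq), Q = [In^3+(aq)]^2 / [Pb^2+(aq)]^3 = 0.284, giving log Q = −0.547.
By the Nernst equation, E = +0.20 − (0.0615/6)·(−0.547) = +0.206 V.

+0.206 V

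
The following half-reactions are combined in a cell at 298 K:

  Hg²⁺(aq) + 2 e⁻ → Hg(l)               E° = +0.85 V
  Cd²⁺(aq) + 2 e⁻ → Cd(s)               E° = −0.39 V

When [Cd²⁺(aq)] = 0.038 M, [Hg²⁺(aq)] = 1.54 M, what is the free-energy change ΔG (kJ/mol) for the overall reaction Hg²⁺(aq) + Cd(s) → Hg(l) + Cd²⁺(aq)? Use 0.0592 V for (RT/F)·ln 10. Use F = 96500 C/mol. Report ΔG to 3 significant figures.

−249 kJ/mol

E°cell = +0.85 − (−0.39) = +1.24 V; the balanced reaction transfers n = 2 electrons.
The reaction quotient is [Cd²⁺(aq)] / [Hg²⁺(aq)] = 0.0247; by Nernst, E = +1.24 − (0.0592/2)(−1.608) = +1.2876 V.
Then ΔG = −nFE = −2 × 96500 × +1.2876 J/mol = −249 kJ/mol.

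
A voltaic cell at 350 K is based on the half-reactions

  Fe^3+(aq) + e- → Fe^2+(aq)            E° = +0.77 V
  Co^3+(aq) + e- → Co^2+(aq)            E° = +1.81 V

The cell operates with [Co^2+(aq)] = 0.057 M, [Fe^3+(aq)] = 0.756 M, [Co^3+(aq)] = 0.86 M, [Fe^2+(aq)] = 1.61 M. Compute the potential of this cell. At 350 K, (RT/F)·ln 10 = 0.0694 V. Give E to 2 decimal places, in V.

Co³⁺/Co²⁺ is reduced (cathode, E° = +1.81 V) and Fe³⁺/Fe²⁺ is oxidized (anode).
The standard potential is +1.81 − (+0.77) = +1.04 V and the balanced reaction transfers n = 1 electron.
Balancing gives Co^3+(aq) + Fe^2+(aq) → Co^2+(aq) + Fe^3+(aq); hence Q = ([Co^2+(aq)]·[Fe^3+(aq)]) / ([Co^3+(aq)]·[Fe^2+(aq)]) = 0.0311 (log Q = −1.507).
By the Nernst equation, E = +1.04 − (0.0694/1)·(−1.507) = +1.14 V.

+1.14 V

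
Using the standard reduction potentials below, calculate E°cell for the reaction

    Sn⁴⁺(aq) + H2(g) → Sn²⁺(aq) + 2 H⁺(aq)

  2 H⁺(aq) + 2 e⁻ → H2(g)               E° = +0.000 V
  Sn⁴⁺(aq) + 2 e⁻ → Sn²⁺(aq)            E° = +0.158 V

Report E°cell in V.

+0.158 V

Sn⁴⁺(aq) gains electrons, so the Sn⁴⁺/Sn²⁺ couple is the cathode; the 2H⁺/H₂ couple is the anode.
E°cell = E°(cathode) − E°(anode) = +0.158 − (+0.000) = +0.158 V.
The positive value indicates the reaction is spontaneous as written.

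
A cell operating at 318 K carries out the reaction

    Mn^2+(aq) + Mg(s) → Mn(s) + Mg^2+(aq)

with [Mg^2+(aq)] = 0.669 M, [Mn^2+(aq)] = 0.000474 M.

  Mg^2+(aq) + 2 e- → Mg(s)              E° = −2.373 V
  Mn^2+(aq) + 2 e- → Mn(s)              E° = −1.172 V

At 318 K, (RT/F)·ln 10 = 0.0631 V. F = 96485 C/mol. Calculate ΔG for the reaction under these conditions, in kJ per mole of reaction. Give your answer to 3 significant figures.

With Mn²⁺/Mn reduced at the cathode, E°cell = −1.172 − (−2.373) = +1.201 V and n = 2.
Here Q = [Mg^2+(aq)] / [Mn^2+(aq)] = 1.41×10^3 (log Q = 3.150), giving E = +1.201 − (0.0631/2)·(3.150) = +1.1016 V.
Finally ΔG = −nFE = −(2)(96485 C/mol)(+1.1016 V) = −213 kJ/mol.

−213 kJ/mol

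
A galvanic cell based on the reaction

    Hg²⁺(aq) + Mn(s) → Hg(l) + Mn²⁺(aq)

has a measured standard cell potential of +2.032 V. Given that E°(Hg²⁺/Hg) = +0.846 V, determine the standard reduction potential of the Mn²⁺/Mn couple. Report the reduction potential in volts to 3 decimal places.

In the reaction as written the Hg²⁺/Hg couple is reduced (cathode) and Mn²⁺/Mn is oxidized (anode), so E°cell = E°(Hg²⁺/Hg) − E°(Mn²⁺/Mn).
E°(Mn²⁺/Mn) = E°(cathode) − E°cell = +0.846 − (+2.032) = −1.186 V.

−1.186 V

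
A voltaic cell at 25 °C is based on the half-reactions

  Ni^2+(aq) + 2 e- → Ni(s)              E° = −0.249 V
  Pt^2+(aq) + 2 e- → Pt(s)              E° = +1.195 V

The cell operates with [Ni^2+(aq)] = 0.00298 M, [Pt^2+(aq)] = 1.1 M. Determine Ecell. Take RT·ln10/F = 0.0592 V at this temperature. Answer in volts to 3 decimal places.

+1.520 V

Pt²⁺/Pt is reduced (cathode, E° = +1.195 V) and Ni²⁺/Ni is oxidized (anode).
E°cell = E°cat − E°an = +1.195 − (−0.249) = +1.444 V; n = 2.
Balancing gives Pt^2+(aq) + Ni(s) → Pt(s) + Ni^2+(aq); hence Q = [Ni^2+(aq)] / [Pt^2+(aq)] = 0.00271 (log Q = −2.567).
Applying E = E° − (RT ln10/nF)·log Q gives +1.444 − (0.0592/2)(−2.567) = +1.520 V.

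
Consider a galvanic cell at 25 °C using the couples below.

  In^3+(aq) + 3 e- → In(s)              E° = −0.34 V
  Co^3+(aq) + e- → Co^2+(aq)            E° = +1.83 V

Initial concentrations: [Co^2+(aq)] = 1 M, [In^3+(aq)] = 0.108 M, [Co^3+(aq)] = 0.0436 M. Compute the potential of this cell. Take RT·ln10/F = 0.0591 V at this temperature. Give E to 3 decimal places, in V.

+2.109 V

The Co³⁺/Co²⁺ couple has the more positive E°, so it is the cathode; In³⁺/In is the anode.
E°cell = +1.83 − (−0.34) = +2.17 V, with n = 3 electrons transferred.
Balancing gives 3 Co^3+(aq) + In(s) → 3 Co^2+(aq) + In^3+(aq); hence Q = ([Co^2+(aq)]^3·[In^3+(aq)]) / [Co^3+(aq)]^3 = 1.3×10^3 (log Q = 3.115).
Applying E = E° − (RT ln10/nF)·log Q gives +2.17 − (0.0591/3)(3.115) = +2.109 V.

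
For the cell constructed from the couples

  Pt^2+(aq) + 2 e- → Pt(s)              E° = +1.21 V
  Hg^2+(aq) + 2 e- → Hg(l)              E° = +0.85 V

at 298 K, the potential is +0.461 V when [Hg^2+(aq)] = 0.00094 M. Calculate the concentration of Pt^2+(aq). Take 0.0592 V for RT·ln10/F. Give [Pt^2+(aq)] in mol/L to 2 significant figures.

The Pt²⁺/Pt couple has the larger reduction potential, so it is the cathode: E°cell = +1.21 − (+0.85) = +0.36 V and n = 2.
Since E = E° − (0.0592/n)·log Q, log Q = n(E° − E)/0.0592 = −3.412.
Balancing electrons gives Pt^2+(aq) + Hg(l) → Pt(s) + Hg^2+(aq); thus Q = [Hg^2+(aq)] / [Pt^2+(aq)].
Solving for the unknown gives log [Pt^2+(aq)] = 0.385, so [Pt^2+(aq)] ≈ 2.4 M.

2.4 M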